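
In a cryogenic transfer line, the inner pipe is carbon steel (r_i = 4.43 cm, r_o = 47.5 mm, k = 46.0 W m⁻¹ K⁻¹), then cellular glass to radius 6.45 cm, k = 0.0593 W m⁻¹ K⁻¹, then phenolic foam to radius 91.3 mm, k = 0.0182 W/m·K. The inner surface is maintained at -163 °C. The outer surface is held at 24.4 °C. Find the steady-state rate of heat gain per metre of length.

Series thermal resistances, inner to outer:
  R'_carbon steel = ln(0.0475/0.0443)/(2πk) = 0.06975/(2π·46.0) = 2.413×10^-4 m·K/W
  R'_cellular glass = ln(0.0645/0.0475)/(2πk) = 0.3059/(2π·0.0593) = 0.8211 m·K/W
  R'_phenolic foam = ln(0.0913/0.0645)/(2πk) = 0.3475/(2π·0.0182) = 3.039 m·K/W
ΣR = 2.413×10^-4 + 0.8211 + 3.039 = 3.860 m·K/W
Q' = ΔT/ΣR = (-163 °C − 24.4 °C)/3.860 = -48.5 W/m
(Negative Q' ⇒ heat flows inward; heat gain = 48.5 W/m.)

Q' = 48.5 W/m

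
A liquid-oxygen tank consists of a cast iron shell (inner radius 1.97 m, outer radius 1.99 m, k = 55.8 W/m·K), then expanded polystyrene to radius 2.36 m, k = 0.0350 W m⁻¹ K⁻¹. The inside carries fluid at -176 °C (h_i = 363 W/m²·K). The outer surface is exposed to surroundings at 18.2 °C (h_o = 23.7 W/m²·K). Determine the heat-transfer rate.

Treat each layer as a resistance in series:
  R_conv,in = 1/(4πr²h) = 1/(4π·1.97²·363) = 5.649×10^-5 K/W
  R_cast iron = (1/1.97 − 1/1.99)/(4πk) = 0.005102/(4π·55.8) = 7.276×10^-6 K/W
  R_expanded polystyrene = (1/1.99 − 1/2.36)/(4πk) = 0.07878/(4π·0.0350) = 0.1791 K/W
  R_conv,out = 1/(4πr²h) = 1/(4π·2.36²·23.7) = 6.029×10^-4 K/W
ΣR = 5.649×10^-5 + 7.276×10^-6 + 0.1791 + 6.029×10^-4 = 0.1798 K/W
Q = ΔT/ΣR = (-176 °C − 18.2 °C)/0.1798 = -1080 W
(Negative Q ⇒ heat flows inward; heat gain = 1080 W.)

Q = 1080 W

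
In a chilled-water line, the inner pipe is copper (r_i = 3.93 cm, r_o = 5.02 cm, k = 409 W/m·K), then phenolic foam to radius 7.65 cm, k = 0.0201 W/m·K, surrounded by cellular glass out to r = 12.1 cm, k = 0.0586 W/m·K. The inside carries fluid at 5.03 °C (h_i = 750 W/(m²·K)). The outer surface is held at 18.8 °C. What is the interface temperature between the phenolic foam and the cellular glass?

Resistance network (inner→outer):
  R'_conv,in = 1/(2πr h) = 1/(2π·0.0393·750) = 0.005400 m·K/W
  R'_copper = ln(0.0502/0.0393)/(2πk) = 0.2448/(2π·409) = 9.526×10^-5 m·K/W
  R'_phenolic foam = ln(0.0765/0.0502)/(2πk) = 0.4213/(2π·0.0201) = 3.336 m·K/W
  R'_cellular glass = ln(0.121/0.0765)/(2πk) = 0.4585/(2π·0.0586) = 1.245 m·K/W
ΣR = 0.005400 + 9.526×10^-5 + 3.336 + 1.245 = 4.586 m·K/W
Q' = ΔT/ΣR = (5.03 °C − 18.8 °C)/4.586 = -3.003 W/m
From the inner boundary to the phenolic foam/cellular glass interface, ΣR_partial = 3.341 m·K/W.
T_interface = T_in − Q'·ΣR_partial = 5.03 °C − (-3.003)(3.341) = 15.1 °C

T = 15.1 °C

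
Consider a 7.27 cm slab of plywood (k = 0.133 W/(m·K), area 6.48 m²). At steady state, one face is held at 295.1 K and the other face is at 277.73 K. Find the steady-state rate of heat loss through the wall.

Q = kA·ΔT/L = 0.133 × 6.48 × |295.1 K − 277.73 K| / 0.0727 = 206 W

Q = 206 W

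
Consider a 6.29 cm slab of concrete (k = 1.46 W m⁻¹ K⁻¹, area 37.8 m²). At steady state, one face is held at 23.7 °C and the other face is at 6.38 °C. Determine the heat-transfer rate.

Q = 15.2 kW

Q = kA·ΔT/L = 1.46 × 37.8 × |23.7 °C − 6.38 °C| / 0.0629 = 15200 W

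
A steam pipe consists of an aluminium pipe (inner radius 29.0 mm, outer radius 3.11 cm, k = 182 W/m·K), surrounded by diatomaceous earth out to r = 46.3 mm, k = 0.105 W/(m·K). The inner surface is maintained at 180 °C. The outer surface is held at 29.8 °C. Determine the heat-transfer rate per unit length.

Q' = 249 W/m

Treat each layer as a resistance in series:
  R'_aluminium = ln(0.0311/0.0290)/(2πk) = 0.06991/(2π·182) = 6.114×10^-5 m·K/W
  R'_diatomaceous earth = ln(0.0463/0.0311)/(2πk) = 0.3979/(2π·0.105) = 0.6032 m·K/W
ΣR = 6.114×10^-5 + 0.6032 = 0.6033 m·K/W
Q' = ΔT/ΣR = (180 °C − 29.8 °C)/0.6033 = 249 W/m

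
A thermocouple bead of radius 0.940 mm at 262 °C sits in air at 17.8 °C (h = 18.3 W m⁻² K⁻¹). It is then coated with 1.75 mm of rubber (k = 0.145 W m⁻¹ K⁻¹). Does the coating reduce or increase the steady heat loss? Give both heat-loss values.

increases: 0.0496 → 0.249 W

Critical radius for a sphere: r_cr = 2k/h = 0.0158 m = 1.58 cm.
Outer radius after coating: r₂ = 9.40×10^-4 + 0.00175 = 0.002690 m.
Since r₁ < r_cr and r₂ ≤ r_cr, the coating moves toward the maximum at r_cr — heat loss rises.
Bare: R = 1/(4πr₁²h) = 4921 K/W; Q = 244.2/4921 = 0.0496 W.
Coated: R = R_cond + R_conv = 980.8 K/W; Q = 244.2/980.8 = 0.249 W.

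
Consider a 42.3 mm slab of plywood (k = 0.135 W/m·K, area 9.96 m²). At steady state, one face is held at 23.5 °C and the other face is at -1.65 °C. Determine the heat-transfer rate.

Q = kA·ΔT/L = 0.135 × 9.96 × |23.5 °C − -1.65 °C| / 0.0423 = 799 W

Q = 799 W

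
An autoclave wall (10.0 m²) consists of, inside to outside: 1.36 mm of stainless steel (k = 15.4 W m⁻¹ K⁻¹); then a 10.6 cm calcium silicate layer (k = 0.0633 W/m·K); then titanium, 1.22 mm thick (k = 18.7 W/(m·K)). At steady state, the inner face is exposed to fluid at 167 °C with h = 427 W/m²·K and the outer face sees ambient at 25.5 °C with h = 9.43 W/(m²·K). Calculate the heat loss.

Q = 794 W

Series thermal resistances, inner to outer:
  R_conv,in = 1/(hA) = 1/(427·10.0) = 2.342×10^-4 K/W
  R_stainless steel = L/(kA) = 0.00136/(15.4·10.0) = 8.831×10^-6 K/W
  R_calcium silicate = L/(kA) = 0.106/(0.0633·10.0) = 0.1675 K/W
  R_titanium = L/(kA) = 0.00122/(18.7·10.0) = 6.524×10^-6 K/W
  R_conv,out = 1/(hA) = 1/(9.43·10.0) = 0.01060 K/W
ΣR = 2.342×10^-4 + 8.831×10^-6 + 0.1675 + 6.524×10^-6 + 0.01060 = 0.1783 K/W
Q = ΔT/ΣR = (167 °C − 25.5 °C)/0.1783 = 794 W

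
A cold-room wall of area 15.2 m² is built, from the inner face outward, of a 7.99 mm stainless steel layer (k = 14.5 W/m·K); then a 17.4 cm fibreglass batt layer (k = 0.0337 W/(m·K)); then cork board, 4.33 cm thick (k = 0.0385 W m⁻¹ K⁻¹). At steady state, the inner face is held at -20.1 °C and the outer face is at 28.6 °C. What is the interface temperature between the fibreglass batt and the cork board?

Resistance network (inner→outer):
  R_stainless steel = L/(kA) = 0.00799/(14.5·15.2) = 3.625×10^-5 K/W
  R_fibreglass batt = L/(kA) = 0.174/(0.0337·15.2) = 0.3397 K/W
  R_cork board = L/(kA) = 0.0433/(0.0385·15.2) = 0.07399 K/W
ΣR = 3.625×10^-5 + 0.3397 + 0.07399 = 0.4137 K/W
Q = ΔT/ΣR = (-20.1 °C − 28.6 °C)/0.4137 = -117.7 W
From the inner boundary to the fibreglass batt/cork board interface, ΣR_partial = 0.3397 K/W.
T_interface = T_in − Q·ΣR_partial = -20.1 °C − (-117.7)(0.3397) = 19.9 °C

T = 19.9 °C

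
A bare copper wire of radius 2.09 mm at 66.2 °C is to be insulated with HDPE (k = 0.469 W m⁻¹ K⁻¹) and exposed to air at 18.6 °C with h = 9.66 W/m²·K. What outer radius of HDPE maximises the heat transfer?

r_cr = 4.86 cm

For a cylinder, r_cr = k_ins/h = 0.469/9.66 = 0.0486 m = 4.86 cm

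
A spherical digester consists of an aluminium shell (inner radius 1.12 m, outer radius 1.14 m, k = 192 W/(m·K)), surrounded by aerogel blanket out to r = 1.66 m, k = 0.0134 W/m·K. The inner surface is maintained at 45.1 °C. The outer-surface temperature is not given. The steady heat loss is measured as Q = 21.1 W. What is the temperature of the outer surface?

T_out = 10.7 °C

Series resistances:
  R_aluminium = (1/1.12 − 1/1.14)/(4πk) = 0.01566/(4π·192) = 6.492×10^-6 K/W
  R_aerogel blanket = (1/1.14 − 1/1.66)/(4πk) = 0.2748/(4π·0.0134) = 1.632 K/W
ΣR = 1.632 K/W
ΔT = Q·ΣR = 21.1 × 1.632 = 34.44 K
Heat flows outward, so T_out = T_in − ΔT = 45.1 − 34.44 = 10.7 °C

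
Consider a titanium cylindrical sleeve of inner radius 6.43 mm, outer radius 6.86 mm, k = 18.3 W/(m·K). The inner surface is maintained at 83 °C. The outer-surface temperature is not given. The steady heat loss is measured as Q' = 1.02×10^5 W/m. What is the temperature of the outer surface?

T_out = 25.6 °C

Series resistances:
  R'_titanium = ln(0.00686/0.00643)/(2πk) = 0.06473/(2π·18.3) = 5.630×10^-4 m·K/W
ΣR = 5.630×10^-4 m·K/W
ΔT = Q'·ΣR = 1.02×10^5 × 5.630×10^-4 = 57.43 K
Heat flows outward, so T_out = T_in − ΔT = 83 − 57.43 = 25.6 °C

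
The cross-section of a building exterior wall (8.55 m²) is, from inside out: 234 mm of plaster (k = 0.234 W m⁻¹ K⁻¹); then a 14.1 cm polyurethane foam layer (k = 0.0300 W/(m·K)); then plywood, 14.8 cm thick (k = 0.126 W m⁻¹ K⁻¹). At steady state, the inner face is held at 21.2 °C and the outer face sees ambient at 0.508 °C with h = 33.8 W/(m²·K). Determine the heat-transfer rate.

Q = 25.6 W

Series thermal resistances, inner to outer:
  R_plaster = L/(kA) = 0.234/(0.234·8.55) = 0.1170 K/W
  R_polyurethane foam = L/(kA) = 0.141/(0.0300·8.55) = 0.5497 K/W
  R_plywood = L/(kA) = 0.148/(0.126·8.55) = 0.1374 K/W
  R_conv,out = 1/(hA) = 1/(33.8·8.55) = 0.003460 K/W
ΣR = 0.1170 + 0.5497 + 0.1374 + 0.003460 = 0.8076 K/W
Q = ΔT/ΣR = (21.2 °C − 0.508 °C)/0.8076 = 25.6 W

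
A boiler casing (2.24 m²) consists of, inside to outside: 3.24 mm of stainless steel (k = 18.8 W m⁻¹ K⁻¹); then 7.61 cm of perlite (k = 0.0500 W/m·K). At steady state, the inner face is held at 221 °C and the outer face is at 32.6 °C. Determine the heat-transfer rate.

Series thermal resistances, inner to outer:
  R_stainless steel = L/(kA) = 0.00324/(18.8·2.24) = 7.694×10^-5 K/W
  R_perlite = L/(kA) = 0.0761/(0.0500·2.24) = 0.6795 K/W
ΣR = 7.694×10^-5 + 0.6795 = 0.6796 K/W
Q = ΔT/ΣR = (221 °C − 32.6 °C)/0.6796 = 277 W

Q = 277 W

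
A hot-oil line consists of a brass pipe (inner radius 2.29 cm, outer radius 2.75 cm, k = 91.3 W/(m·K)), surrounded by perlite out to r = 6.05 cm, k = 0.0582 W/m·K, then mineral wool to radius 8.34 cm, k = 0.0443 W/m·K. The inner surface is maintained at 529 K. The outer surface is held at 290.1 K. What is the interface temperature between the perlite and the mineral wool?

T = 373 K

Resistance network (inner→outer):
  R'_brass = ln(0.0275/0.0229)/(2πk) = 0.1830/(2π·91.3) = 3.191×10^-4 m·K/W
  R'_perlite = ln(0.0605/0.0275)/(2πk) = 0.7885/(2π·0.0582) = 2.156 m·K/W
  R'_mineral wool = ln(0.0834/0.0605)/(2πk) = 0.3210/(2π·0.0443) = 1.153 m·K/W
ΣR = 3.191×10^-4 + 2.156 + 1.153 = 3.309 m·K/W
Q' = ΔT/ΣR = (529 K − 290.1 K)/3.309 = 72.20 W/m
From the inner boundary to the perlite/mineral wool interface, ΣR_partial = 2.156 m·K/W.
T_interface = T_in − Q'·ΣR_partial = 529 K − (72.20)(2.156) = 373 K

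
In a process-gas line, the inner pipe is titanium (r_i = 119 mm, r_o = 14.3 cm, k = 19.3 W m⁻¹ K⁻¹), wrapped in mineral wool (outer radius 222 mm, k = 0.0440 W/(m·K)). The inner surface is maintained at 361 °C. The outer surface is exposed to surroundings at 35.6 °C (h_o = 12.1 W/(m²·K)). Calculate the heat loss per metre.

Q' = 197 W/m

Treat each layer as a resistance in series:
  R'_titanium = ln(0.143/0.119)/(2πk) = 0.1837/(2π·19.3) = 0.001515 m·K/W
  R'_mineral wool = ln(0.222/0.143)/(2πk) = 0.4398/(2π·0.0440) = 1.591 m·K/W
  R'_conv,out = 1/(2πr h) = 1/(2π·0.222·12.1) = 0.05925 m·K/W
ΣR = 0.001515 + 1.591 + 0.05925 = 1.652 m·K/W
Q' = ΔT/ΣR = (361 °C − 35.6 °C)/1.652 = 197 W/m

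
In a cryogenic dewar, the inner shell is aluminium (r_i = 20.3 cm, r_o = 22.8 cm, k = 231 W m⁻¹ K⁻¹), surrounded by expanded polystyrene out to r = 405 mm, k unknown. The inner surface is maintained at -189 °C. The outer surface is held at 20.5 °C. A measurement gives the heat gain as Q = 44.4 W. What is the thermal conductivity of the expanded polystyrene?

k = 0.0323 W/m·K

ΣR = ΔT/Q = |-189 − 20.5|/44.4 = 4.718 K/W
Known resistances:
  R_aluminium = (1/0.203 − 1/0.228)/(4πk) = 0.5401/(4π·231) = 1.861×10^-4 K/W
R_expanded polystyrene = ΣR − ΣR_known = 4.718 − 1.861×10^-4 = 4.718 K/W
(1/r₁−1/r₂)/(4πk) = 4.718 ⇒ k = 1.917/(4π·4.718) = 0.0323 W/m·K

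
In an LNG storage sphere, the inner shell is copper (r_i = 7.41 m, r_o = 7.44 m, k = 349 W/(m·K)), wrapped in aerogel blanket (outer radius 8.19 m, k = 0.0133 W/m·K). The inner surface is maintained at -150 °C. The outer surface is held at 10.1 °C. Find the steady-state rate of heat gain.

Q = 2170 W

Resistance network (inner→outer):
  R_copper = (1/7.41 − 1/7.44)/(4πk) = 5.442×10^-4/(4π·349) = 1.241×10^-7 K/W
  R_aerogel blanket = (1/7.44 − 1/8.19)/(4πk) = 0.01231/(4π·0.0133) = 0.07364 K/W
ΣR = 1.241×10^-7 + 0.07364 = 0.07364 K/W
Q = ΔT/ΣR = (-150 °C − 10.1 °C)/0.07364 = -2170 W
(Negative Q ⇒ heat flows inward; heat gain = 2170 W.)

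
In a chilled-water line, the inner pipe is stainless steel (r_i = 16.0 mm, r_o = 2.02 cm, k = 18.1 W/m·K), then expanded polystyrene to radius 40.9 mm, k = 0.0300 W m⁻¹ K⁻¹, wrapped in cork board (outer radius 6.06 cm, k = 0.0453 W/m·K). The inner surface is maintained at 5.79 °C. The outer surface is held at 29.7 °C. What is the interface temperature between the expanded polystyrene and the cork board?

T = 23.3 °C

Resistance network (inner→outer):
  R'_stainless steel = ln(0.0202/0.0160)/(2πk) = 0.2331/(2π·18.1) = 0.002050 m·K/W
  R'_expanded polystyrene = ln(0.0409/0.0202)/(2πk) = 0.7054/(2π·0.0300) = 3.743 m·K/W
  R'_cork board = ln(0.0606/0.0409)/(2πk) = 0.3932/(2π·0.0453) = 1.381 m·K/W
ΣR = 0.002050 + 3.743 + 1.381 = 5.126 m·K/W
Q' = ΔT/ΣR = (5.79 °C − 29.7 °C)/5.126 = -4.664 W/m
From the inner boundary to the expanded polystyrene/cork board interface, ΣR_partial = 3.745 m·K/W.
T_interface = T_in − Q'·ΣR_partial = 5.79 °C − (-4.664)(3.745) = 23.3 °C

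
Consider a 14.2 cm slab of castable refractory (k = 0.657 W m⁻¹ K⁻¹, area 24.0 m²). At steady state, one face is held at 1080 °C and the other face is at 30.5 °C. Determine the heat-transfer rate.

Q = 117 kW

Q = kA·ΔT/L = 0.657 × 24.0 × |1080 °C − 30.5 °C| / 0.142 = 1.17×10^5 W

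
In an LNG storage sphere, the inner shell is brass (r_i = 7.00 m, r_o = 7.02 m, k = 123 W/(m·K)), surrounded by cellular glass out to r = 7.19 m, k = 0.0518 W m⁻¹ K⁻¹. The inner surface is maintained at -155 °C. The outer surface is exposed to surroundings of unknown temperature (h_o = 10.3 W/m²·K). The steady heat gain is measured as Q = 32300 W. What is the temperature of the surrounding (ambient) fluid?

Sum the resistances:
  R_brass = (1/7.00 − 1/7.02)/(4πk) = 4.070×10^-4/(4π·123) = 2.633×10^-7 K/W
  R_cellular glass = (1/7.02 − 1/7.19)/(4πk) = 0.003368/(4π·0.0518) = 0.005174 K/W
  R_conv,out = 1/(4πr²h) = 1/(4π·7.19²·10.3) = 1.494×10^-4 K/W
ΣR = 0.005324 K/W
ΔT = Q·ΣR = 32300 × 0.005324 = 172.0 K
Heat flows inward, so T_out = T_in + ΔT = -155 + 172.0 = 17.0 °C

T_out = 17.0 °C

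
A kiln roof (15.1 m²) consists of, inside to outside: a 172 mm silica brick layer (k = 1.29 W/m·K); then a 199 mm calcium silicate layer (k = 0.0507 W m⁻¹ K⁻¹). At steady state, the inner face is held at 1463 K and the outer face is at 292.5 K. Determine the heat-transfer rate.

Q = 4.36 kW

Resistance network (inner→outer):
  R_silica brick = L/(kA) = 0.172/(1.29·15.1) = 0.008830 K/W
  R_calcium silicate = L/(kA) = 0.199/(0.0507·15.1) = 0.2599 K/W
ΣR = 0.008830 + 0.2599 = 0.2687 K/W
Q = ΔT/ΣR = (1463 K − 292.5 K)/0.2687 = 4360 W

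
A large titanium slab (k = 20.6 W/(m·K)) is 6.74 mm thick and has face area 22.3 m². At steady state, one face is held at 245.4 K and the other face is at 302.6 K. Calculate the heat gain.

Q = 3.90×10^6 W

Q = kA·ΔT/L = 20.6 × 22.3 × |245.4 K − 302.6 K| / 0.00674 = 3.90×10^6 W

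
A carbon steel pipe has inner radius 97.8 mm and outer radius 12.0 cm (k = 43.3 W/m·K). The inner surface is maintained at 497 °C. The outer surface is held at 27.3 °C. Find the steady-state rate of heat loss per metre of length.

Q' = 6.25×10^5 W/m

Q' = 2πk·ΔT/ln(r₂/r₁) = 2π × 43.3 × 469.7 / ln(0.120/0.0978) = 6.25×10^5 W/m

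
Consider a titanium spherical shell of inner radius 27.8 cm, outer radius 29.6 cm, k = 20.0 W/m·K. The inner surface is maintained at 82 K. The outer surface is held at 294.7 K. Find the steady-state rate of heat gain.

Q = 4πk·ΔT/(1/r₁ − 1/r₂) = 4π × 20.0 × 212.7 / (1/0.278 − 1/0.296) = 2.44×10^5 W

Q = 2.44×10^5 W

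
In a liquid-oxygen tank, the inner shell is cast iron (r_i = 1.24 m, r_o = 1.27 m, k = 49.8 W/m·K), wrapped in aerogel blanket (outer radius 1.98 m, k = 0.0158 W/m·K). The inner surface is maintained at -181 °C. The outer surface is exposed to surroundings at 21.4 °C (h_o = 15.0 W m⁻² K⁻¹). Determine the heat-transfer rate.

Series thermal resistances, inner to outer:
  R_cast iron = (1/1.24 − 1/1.27)/(4πk) = 0.01905/(4π·49.8) = 3.044×10^-5 K/W
  R_aerogel blanket = (1/1.27 − 1/1.98)/(4πk) = 0.2824/(4π·0.0158) = 1.422 K/W
  R_conv,out = 1/(4πr²h) = 1/(4π·1.98²·15.0) = 0.001353 K/W
ΣR = 3.044×10^-5 + 1.422 + 0.001353 = 1.423 K/W
Q = ΔT/ΣR = (-181 °C − 21.4 °C)/1.423 = -142 W
(Negative Q ⇒ heat flows inward; heat gain = 142 W.)

Q = 142 W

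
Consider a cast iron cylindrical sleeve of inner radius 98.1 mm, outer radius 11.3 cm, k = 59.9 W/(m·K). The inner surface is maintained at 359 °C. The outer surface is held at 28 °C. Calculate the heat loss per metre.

Q' = 2πk·ΔT/ln(r₂/r₁) = 2π × 59.9 × 331 / ln(0.113/0.0981) = 8.81×10^5 W/m

Q' = 881 kW/m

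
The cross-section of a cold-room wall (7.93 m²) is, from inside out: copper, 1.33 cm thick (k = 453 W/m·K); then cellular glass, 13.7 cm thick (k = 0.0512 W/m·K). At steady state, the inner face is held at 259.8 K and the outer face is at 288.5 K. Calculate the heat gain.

Q = 85.1 W

Resistance network (inner→outer):
  R_copper = L/(kA) = 0.0133/(453·7.93) = 3.702×10^-6 K/W
  R_cellular glass = L/(kA) = 0.137/(0.0512·7.93) = 0.3374 K/W
ΣR = 3.702×10^-6 + 0.3374 = 0.3374 K/W
Q = ΔT/ΣR = (259.8 K − 288.5 K)/0.3374 = -85.1 W
(Negative Q ⇒ heat flows inward; heat gain = 85.1 W.)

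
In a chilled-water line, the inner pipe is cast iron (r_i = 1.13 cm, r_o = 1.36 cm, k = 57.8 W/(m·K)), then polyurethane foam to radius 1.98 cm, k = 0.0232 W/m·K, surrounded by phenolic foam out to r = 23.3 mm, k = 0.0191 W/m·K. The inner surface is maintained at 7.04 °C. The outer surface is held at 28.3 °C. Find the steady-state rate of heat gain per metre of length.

Treat each layer as a resistance in series:
  R'_cast iron = ln(0.0136/0.0113)/(2πk) = 0.1853/(2π·57.8) = 5.101×10^-4 m·K/W
  R'_polyurethane foam = ln(0.0198/0.0136)/(2πk) = 0.3756/(2π·0.0232) = 2.577 m·K/W
  R'_phenolic foam = ln(0.0233/0.0198)/(2πk) = 0.1628/(2π·0.0191) = 1.356 m·K/W
ΣR = 5.101×10^-4 + 2.577 + 1.356 = 3.934 m·K/W
Q' = ΔT/ΣR = (7.04 °C − 28.3 °C)/3.934 = -5.40 W/m
(Negative Q' ⇒ heat flows inward; heat gain = 5.40 W/m.)

Q' = 5.40 W/m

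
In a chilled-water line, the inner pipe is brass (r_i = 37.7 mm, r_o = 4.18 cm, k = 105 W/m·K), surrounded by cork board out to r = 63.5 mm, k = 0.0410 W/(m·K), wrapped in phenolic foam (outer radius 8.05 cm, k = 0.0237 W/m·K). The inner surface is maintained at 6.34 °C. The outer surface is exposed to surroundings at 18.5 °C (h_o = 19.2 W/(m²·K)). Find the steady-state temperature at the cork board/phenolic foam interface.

T = 12.3 °C

Series thermal resistances, inner to outer:
  R'_brass = ln(0.0418/0.0377)/(2πk) = 0.1032/(2π·105) = 1.565×10^-4 m·K/W
  R'_cork board = ln(0.0635/0.0418)/(2πk) = 0.4181/(2π·0.0410) = 1.623 m·K/W
  R'_phenolic foam = ln(0.0805/0.0635)/(2πk) = 0.2372/(2π·0.0237) = 1.593 m·K/W
  R'_conv,out = 1/(2πr h) = 1/(2π·0.0805·19.2) = 0.1030 m·K/W
ΣR = 1.565×10^-4 + 1.623 + 1.593 + 0.1030 = 3.319 m·K/W
Q' = ΔT/ΣR = (6.34 °C − 18.5 °C)/3.319 = -3.664 W/m
From the inner boundary to the cork board/phenolic foam interface, ΣR_partial = 1.623 m·K/W.
T_interface = T_in − Q'·ΣR_partial = 6.34 °C − (-3.664)(1.623) = 12.3 °C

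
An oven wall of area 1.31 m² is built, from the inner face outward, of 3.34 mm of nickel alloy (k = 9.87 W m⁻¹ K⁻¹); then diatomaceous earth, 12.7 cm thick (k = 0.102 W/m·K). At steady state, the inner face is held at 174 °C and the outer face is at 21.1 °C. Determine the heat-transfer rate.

Q = 161 W

Resistance network (inner→outer):
  R_nickel alloy = L/(kA) = 0.00334/(9.87·1.31) = 2.583×10^-4 K/W
  R_diatomaceous earth = L/(kA) = 0.127/(0.102·1.31) = 0.9505 K/W
ΣR = 2.583×10^-4 + 0.9505 = 0.9508 K/W
Q = ΔT/ΣR = (174 °C − 21.1 °C)/0.9508 = 161 W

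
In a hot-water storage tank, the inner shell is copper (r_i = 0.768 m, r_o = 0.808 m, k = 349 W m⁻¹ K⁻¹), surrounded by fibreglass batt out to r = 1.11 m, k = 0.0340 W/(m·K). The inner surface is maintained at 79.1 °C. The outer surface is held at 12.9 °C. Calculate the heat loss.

Q = 84.0 W

Series thermal resistances, inner to outer:
  R_copper = (1/0.768 − 1/0.808)/(4πk) = 0.06446/(4π·349) = 1.470×10^-5 K/W
  R_fibreglass batt = (1/0.808 − 1/1.11)/(4πk) = 0.3367/(4π·0.0340) = 0.7881 K/W
ΣR = 1.470×10^-5 + 0.7881 = 0.7881 K/W
Q = ΔT/ΣR = (79.1 °C − 12.9 °C)/0.7881 = 84.0 W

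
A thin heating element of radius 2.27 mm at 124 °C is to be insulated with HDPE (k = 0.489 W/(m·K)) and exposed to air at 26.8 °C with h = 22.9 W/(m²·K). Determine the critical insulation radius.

For a cylinder, r_cr = k_ins/h = 0.489/22.9 = 0.0214 m = 2.14 cm

r_cr = 2.14 cm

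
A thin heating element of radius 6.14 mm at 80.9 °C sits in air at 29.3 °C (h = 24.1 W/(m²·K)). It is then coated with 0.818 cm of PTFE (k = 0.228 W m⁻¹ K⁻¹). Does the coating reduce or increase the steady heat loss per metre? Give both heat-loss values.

Critical radius for a cylinder: r_cr = k/h = 0.00946 m = 0.946 cm.
Outer radius after coating: r₂ = 0.00614 + 0.00818 = 0.01432 m.
r₁ < r_cr < r₂: heat loss rises to a maximum at r_cr then falls. Whether the coating helps depends on whether Q(r₂) has dropped back below Q(r₁).
Bare: R = 1/(2πr₁h) = 1.076 m·K/W; Q = 51.6/1.076 = 48.0 W/m.
Coated: R = R_cond + R_conv = 1.052 m·K/W; Q = 51.6/1.052 = 49.0 W/m.

increases: 48.0 → 49.0 W/m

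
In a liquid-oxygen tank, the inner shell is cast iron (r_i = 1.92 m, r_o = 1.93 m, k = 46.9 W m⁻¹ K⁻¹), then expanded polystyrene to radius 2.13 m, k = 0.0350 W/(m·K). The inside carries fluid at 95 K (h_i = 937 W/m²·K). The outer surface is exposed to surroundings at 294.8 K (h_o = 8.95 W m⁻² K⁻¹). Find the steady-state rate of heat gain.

Q = 1770 W

Treat each layer as a resistance in series:
  R_conv,in = 1/(4πr²h) = 1/(4π·1.92²·937) = 2.304×10^-5 K/W
  R_cast iron = (1/1.92 − 1/1.93)/(4πk) = 0.002699/(4π·46.9) = 4.579×10^-6 K/W
  R_expanded polystyrene = (1/1.93 − 1/2.13)/(4πk) = 0.04865/(4π·0.0350) = 0.1106 K/W
  R_conv,out = 1/(4πr²h) = 1/(4π·2.13²·8.95) = 0.001960 K/W
ΣR = 2.304×10^-5 + 4.579×10^-6 + 0.1106 + 0.001960 = 0.1126 K/W
Q = ΔT/ΣR = (95 K − 294.8 K)/0.1126 = -1770 W
(Negative Q ⇒ heat flows inward; heat gain = 1770 W.)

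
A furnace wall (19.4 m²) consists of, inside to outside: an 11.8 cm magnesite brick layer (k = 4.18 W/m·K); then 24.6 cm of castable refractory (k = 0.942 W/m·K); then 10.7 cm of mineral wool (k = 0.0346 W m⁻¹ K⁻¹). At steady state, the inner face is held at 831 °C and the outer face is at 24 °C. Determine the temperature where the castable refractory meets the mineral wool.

T = 762 °C

Series thermal resistances, inner to outer:
  R_magnesite brick = L/(kA) = 0.118/(4.18·19.4) = 0.001455 K/W
  R_castable refractory = L/(kA) = 0.246/(0.942·19.4) = 0.01346 K/W
  R_mineral wool = L/(kA) = 0.107/(0.0346·19.4) = 0.1594 K/W
ΣR = 0.001455 + 0.01346 + 0.1594 = 0.1743 K/W
Q = ΔT/ΣR = (831 °C − 24 °C)/0.1743 = 4630 W
From the inner boundary to the castable refractory/mineral wool interface, ΣR_partial = 0.01491 K/W.
T_interface = T_in − Q·ΣR_partial = 831 °C − (4630)(0.01491) = 762 °C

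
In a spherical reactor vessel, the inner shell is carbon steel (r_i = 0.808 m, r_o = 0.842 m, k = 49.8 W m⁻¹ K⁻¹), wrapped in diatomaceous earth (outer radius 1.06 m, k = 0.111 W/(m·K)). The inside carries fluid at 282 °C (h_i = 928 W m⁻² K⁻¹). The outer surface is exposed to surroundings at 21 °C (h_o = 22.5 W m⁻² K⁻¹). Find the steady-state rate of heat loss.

Q = 1460 W

Resistance network (inner→outer):
  R_conv,in = 1/(4πr²h) = 1/(4π·0.808²·928) = 1.313×10^-4 K/W
  R_carbon steel = (1/0.808 − 1/0.842)/(4πk) = 0.04998/(4π·49.8) = 7.986×10^-5 K/W
  R_diatomaceous earth = (1/0.842 − 1/1.06)/(4πk) = 0.2443/(4π·0.111) = 0.1751 K/W
  R_conv,out = 1/(4πr²h) = 1/(4π·1.06²·22.5) = 0.003148 K/W
ΣR = 1.313×10^-4 + 7.986×10^-5 + 0.1751 + 0.003148 = 0.1785 K/W
Q = ΔT/ΣR = (282 °C − 21 °C)/0.1785 = 1460 W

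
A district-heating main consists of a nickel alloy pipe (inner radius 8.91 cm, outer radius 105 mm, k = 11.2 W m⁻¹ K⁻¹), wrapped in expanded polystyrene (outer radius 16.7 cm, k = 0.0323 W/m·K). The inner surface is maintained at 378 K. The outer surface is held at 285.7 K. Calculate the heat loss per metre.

Q' = 40.3 W/m

Treat each layer as a resistance in series:
  R'_nickel alloy = ln(0.105/0.0891)/(2πk) = 0.1642/(2π·11.2) = 0.002333 m·K/W
  R'_expanded polystyrene = ln(0.167/0.105)/(2πk) = 0.4640/(2π·0.0323) = 2.286 m·K/W
ΣR = 0.002333 + 2.286 = 2.288 m·K/W
Q' = ΔT/ΣR = (378 K − 285.7 K)/2.288 = 40.3 W/m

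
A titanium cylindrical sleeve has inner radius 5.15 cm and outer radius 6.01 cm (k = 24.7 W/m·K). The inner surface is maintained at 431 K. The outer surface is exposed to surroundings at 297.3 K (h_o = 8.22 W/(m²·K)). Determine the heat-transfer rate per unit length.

Series thermal resistances, inner to outer:
  R'_titanium = ln(0.0601/0.0515)/(2πk) = 0.1544/(2π·24.7) = 9.951×10^-4 m·K/W
  R'_conv,out = 1/(2πr h) = 1/(2π·0.0601·8.22) = 0.3222 m·K/W
ΣR = 9.951×10^-4 + 0.3222 = 0.3232 m·K/W
Q' = ΔT/ΣR = (431 K − 297.3 K)/0.3232 = 414 W/m

Q' = 414 W/m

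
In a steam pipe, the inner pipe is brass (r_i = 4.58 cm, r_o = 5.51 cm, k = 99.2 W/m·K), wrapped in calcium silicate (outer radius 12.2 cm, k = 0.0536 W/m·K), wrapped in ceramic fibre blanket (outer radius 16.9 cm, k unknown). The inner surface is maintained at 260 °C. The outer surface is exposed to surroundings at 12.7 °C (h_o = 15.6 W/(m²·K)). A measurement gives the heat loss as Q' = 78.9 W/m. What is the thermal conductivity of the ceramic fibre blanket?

ΣR = ΔT/Q' = |260 − 12.7|/78.9 = 3.134 m·K/W
Known resistances:
  R'_brass = ln(0.0551/0.0458)/(2πk) = 0.1849/(2π·99.2) = 2.966×10^-4 m·K/W
  R'_calcium silicate = ln(0.122/0.0551)/(2πk) = 0.7949/(2π·0.0536) = 2.360 m·K/W
  R'_conv,out = 1/(2πr h) = 1/(2π·0.169·15.6) = 0.06037 m·K/W
R_ceramic fibre blanket = ΣR − ΣR_known = 3.134 − 2.421 = 0.7130 m·K/W
ln(r₂/r₁)/(2πk) = 0.7130 ⇒ k = 0.3259/(2π·0.7130) = 0.0727 W/m·K

k = 0.0727 W/m·K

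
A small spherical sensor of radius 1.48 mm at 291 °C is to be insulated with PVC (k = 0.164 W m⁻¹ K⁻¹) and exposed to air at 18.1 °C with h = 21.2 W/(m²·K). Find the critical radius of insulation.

r_cr = 1.55 cm

For a sphere, r_cr = 2k_ins/h = 2·0.164/21.2 = 0.0155 m = 1.55 cm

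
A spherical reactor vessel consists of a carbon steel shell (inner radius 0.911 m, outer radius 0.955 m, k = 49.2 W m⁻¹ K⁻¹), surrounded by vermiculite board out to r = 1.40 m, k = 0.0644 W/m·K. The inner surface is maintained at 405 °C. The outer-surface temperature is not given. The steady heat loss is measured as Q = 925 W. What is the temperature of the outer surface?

T_out = 24.5 °C

Series resistances:
  R_carbon steel = (1/0.911 − 1/0.955)/(4πk) = 0.05057/(4π·49.2) = 8.180×10^-5 K/W
  R_vermiculite board = (1/0.955 − 1/1.40)/(4πk) = 0.3328/(4π·0.0644) = 0.4113 K/W
ΣR = 0.4114 K/W
ΔT = Q·ΣR = 925 × 0.4114 = 380.5 K
Heat flows outward, so T_out = T_in − ΔT = 405 − 380.5 = 24.5 °C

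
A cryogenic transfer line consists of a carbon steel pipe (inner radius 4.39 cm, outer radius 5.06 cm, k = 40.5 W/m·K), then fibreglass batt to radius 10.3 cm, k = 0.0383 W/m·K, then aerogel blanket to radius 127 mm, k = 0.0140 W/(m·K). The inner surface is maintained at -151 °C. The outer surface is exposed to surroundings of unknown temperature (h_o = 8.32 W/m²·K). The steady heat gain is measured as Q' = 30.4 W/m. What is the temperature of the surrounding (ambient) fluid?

Series resistances:
  R'_carbon steel = ln(0.0506/0.0439)/(2πk) = 0.1420/(2π·40.5) = 5.582×10^-4 m·K/W
  R'_fibreglass batt = ln(0.103/0.0506)/(2πk) = 0.7108/(2π·0.0383) = 2.954 m·K/W
  R'_aerogel blanket = ln(0.127/0.103)/(2πk) = 0.2095/(2π·0.0140) = 2.381 m·K/W
  R'_conv,out = 1/(2πr h) = 1/(2π·0.127·8.32) = 0.1506 m·K/W
ΣR = 5.486 m·K/W
ΔT = Q'·ΣR = 30.4 × 5.486 = 166.8 K
Heat flows inward, so T_out = T_in + ΔT = -151 + 166.8 = 15.8 °C

T_out = 15.8 °C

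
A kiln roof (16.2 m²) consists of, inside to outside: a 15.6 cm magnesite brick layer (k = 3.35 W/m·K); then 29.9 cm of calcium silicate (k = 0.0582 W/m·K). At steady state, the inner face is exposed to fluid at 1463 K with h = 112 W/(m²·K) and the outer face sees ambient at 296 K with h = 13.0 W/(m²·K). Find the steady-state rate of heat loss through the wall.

Q = 3590 W

Resistance network (inner→outer):
  R_conv,in = 1/(hA) = 1/(112·16.2) = 5.511×10^-4 K/W
  R_magnesite brick = L/(kA) = 0.156/(3.35·16.2) = 0.002875 K/W
  R_calcium silicate = L/(kA) = 0.299/(0.0582·16.2) = 0.3171 K/W
  R_conv,out = 1/(hA) = 1/(13.0·16.2) = 0.004748 K/W
ΣR = 5.511×10^-4 + 0.002875 + 0.3171 + 0.004748 = 0.3253 K/W
Q = ΔT/ΣR = (1463 K − 296 K)/0.3253 = 3590 W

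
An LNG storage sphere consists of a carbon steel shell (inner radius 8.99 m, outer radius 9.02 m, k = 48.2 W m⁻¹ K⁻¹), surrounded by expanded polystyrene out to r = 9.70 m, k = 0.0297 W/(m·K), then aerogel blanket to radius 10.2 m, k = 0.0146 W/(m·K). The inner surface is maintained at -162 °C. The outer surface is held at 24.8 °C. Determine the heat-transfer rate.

Q = 3860 W

Series thermal resistances, inner to outer:
  R_carbon steel = (1/8.99 − 1/9.02)/(4πk) = 3.700×10^-4/(4π·48.2) = 6.108×10^-7 K/W
  R_expanded polystyrene = (1/9.02 − 1/9.70)/(4πk) = 0.007772/(4π·0.0297) = 0.02082 K/W
  R_aerogel blanket = (1/9.70 − 1/10.2)/(4πk) = 0.005054/(4π·0.0146) = 0.02754 K/W
ΣR = 6.108×10^-7 + 0.02082 + 0.02754 = 0.04836 K/W
Q = ΔT/ΣR = (-162 °C − 24.8 °C)/0.04836 = -3860 W
(Negative Q ⇒ heat flows inward; heat gain = 3860 W.)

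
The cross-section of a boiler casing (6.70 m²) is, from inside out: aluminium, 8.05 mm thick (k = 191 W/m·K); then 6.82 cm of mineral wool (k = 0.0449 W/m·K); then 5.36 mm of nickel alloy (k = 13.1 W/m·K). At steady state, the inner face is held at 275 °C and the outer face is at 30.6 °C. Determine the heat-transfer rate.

Q = 1080 W

Resistance network (inner→outer):
  R_aluminium = L/(kA) = 0.00805/(191·6.70) = 6.291×10^-6 K/W
  R_mineral wool = L/(kA) = 0.0682/(0.0449·6.70) = 0.2267 K/W
  R_nickel alloy = L/(kA) = 0.00536/(13.1·6.70) = 6.107×10^-5 K/W
ΣR = 6.291×10^-6 + 0.2267 + 6.107×10^-5 = 0.2268 K/W
Q = ΔT/ΣR = (275 °C − 30.6 °C)/0.2268 = 1080 W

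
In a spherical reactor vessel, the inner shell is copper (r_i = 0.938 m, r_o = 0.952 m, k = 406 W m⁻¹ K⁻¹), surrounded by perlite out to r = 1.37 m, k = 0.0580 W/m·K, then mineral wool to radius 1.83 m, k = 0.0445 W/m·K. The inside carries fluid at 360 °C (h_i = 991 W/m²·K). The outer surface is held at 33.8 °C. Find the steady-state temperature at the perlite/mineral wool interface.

T = 173 °C

Resistance network (inner→outer):
  R_conv,in = 1/(4πr²h) = 1/(4π·0.938²·991) = 9.127×10^-5 K/W
  R_copper = (1/0.938 − 1/0.952)/(4πk) = 0.01568/(4π·406) = 3.073×10^-6 K/W
  R_perlite = (1/0.952 − 1/1.37)/(4πk) = 0.3205/(4π·0.0580) = 0.4397 K/W
  R_mineral wool = (1/1.37 − 1/1.83)/(4πk) = 0.1835/(4π·0.0445) = 0.3281 K/W
ΣR = 9.127×10^-5 + 3.073×10^-6 + 0.4397 + 0.3281 = 0.7679 K/W
Q = ΔT/ΣR = (360 °C − 33.8 °C)/0.7679 = 424.8 W
From the inner boundary to the perlite/mineral wool interface, ΣR_partial = 0.4398 K/W.
T_interface = T_in − Q·ΣR_partial = 360 °C − (424.8)(0.4398) = 173 °C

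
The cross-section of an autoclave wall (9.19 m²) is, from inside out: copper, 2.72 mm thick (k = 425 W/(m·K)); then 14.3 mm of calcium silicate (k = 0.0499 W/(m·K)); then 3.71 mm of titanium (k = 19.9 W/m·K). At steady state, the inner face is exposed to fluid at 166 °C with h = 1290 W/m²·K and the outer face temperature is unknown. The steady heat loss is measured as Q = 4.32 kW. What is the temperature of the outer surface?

Sum the resistances:
  R_conv,in = 1/(hA) = 1/(1290·9.19) = 8.435×10^-5 K/W
  R_copper = L/(kA) = 0.00272/(425·9.19) = 6.964×10^-7 K/W
  R_calcium silicate = L/(kA) = 0.0143/(0.0499·9.19) = 0.03118 K/W
  R_titanium = L/(kA) = 0.00371/(19.9·9.19) = 2.029×10^-5 K/W
ΣR = 0.03129 K/W
ΔT = Q·ΣR = 4320 × 0.03129 = 135.2 K
Heat flows outward, so T_out = T_in − ΔT = 166 − 135.2 = 30.8 °C

T_out = 30.8 °C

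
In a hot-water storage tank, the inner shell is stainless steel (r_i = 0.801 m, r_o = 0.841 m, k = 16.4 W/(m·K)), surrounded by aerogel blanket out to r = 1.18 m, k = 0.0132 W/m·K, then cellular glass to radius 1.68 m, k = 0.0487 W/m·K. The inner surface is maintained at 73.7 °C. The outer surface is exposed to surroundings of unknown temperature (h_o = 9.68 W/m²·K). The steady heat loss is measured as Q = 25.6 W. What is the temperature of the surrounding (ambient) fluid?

Series resistances:
  R_stainless steel = (1/0.801 − 1/0.841)/(4πk) = 0.05938/(4π·16.4) = 2.881×10^-4 K/W
  R_aerogel blanket = (1/0.841 − 1/1.18)/(4πk) = 0.3416/(4π·0.0132) = 2.059 K/W
  R_cellular glass = (1/1.18 − 1/1.68)/(4πk) = 0.2522/(4π·0.0487) = 0.4121 K/W
  R_conv,out = 1/(4πr²h) = 1/(4π·1.68²·9.68) = 0.002913 K/W
ΣR = 2.475 K/W
ΔT = Q·ΣR = 25.6 × 2.475 = 63.36 K
Heat flows outward, so T_out = T_in − ΔT = 73.7 − 63.36 = 10.3 °C

T_out = 10.3 °C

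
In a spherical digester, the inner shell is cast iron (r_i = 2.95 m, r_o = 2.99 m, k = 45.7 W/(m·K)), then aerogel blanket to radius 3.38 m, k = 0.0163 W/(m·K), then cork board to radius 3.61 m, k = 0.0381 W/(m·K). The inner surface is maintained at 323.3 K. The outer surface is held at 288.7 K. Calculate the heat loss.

Series thermal resistances, inner to outer:
  R_cast iron = (1/2.95 − 1/2.99)/(4πk) = 0.004535/(4π·45.7) = 7.897×10^-6 K/W
  R_aerogel blanket = (1/2.99 − 1/3.38)/(4πk) = 0.03859/(4π·0.0163) = 0.1884 K/W
  R_cork board = (1/3.38 − 1/3.61)/(4πk) = 0.01885/(4π·0.0381) = 0.03937 K/W
ΣR = 7.897×10^-6 + 0.1884 + 0.03937 = 0.2278 K/W
Q = ΔT/ΣR = (323.3 K − 288.7 K)/0.2278 = 152 W

Q = 152 W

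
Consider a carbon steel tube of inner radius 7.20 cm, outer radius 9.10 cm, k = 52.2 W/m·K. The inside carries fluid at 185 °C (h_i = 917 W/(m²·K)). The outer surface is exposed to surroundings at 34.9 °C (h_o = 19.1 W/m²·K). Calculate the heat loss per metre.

Treat each layer as a resistance in series:
  R'_conv,in = 1/(2πr h) = 1/(2π·0.0720·917) = 0.002411 m·K/W
  R'_carbon steel = ln(0.0910/0.0720)/(2πk) = 0.2342/(2π·52.2) = 7.140×10^-4 m·K/W
  R'_conv,out = 1/(2πr h) = 1/(2π·0.0910·19.1) = 0.09157 m·K/W
ΣR = 0.002411 + 7.140×10^-4 + 0.09157 = 0.09470 m·K/W
Q' = ΔT/ΣR = (185 °C − 34.9 °C)/0.09470 = 1590 W/m

Q' = 1590 W/m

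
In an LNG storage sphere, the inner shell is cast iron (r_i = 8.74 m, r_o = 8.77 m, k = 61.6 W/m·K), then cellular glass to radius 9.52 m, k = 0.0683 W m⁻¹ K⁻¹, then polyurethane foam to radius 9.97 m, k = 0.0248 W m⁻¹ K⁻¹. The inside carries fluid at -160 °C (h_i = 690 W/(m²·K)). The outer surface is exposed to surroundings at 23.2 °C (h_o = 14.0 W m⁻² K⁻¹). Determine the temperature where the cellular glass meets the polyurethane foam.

Treat each layer as a resistance in series:
  R_conv,in = 1/(4πr²h) = 1/(4π·8.74²·690) = 1.510×10^-6 K/W
  R_cast iron = (1/8.74 − 1/8.77)/(4πk) = 3.914×10^-4/(4π·61.6) = 5.056×10^-7 K/W
  R_cellular glass = (1/8.77 − 1/9.52)/(4πk) = 0.008983/(4π·0.0683) = 0.01047 K/W
  R_polyurethane foam = (1/9.52 − 1/9.97)/(4πk) = 0.004741/(4π·0.0248) = 0.01521 K/W
  R_conv,out = 1/(4πr²h) = 1/(4π·9.97²·14.0) = 5.718×10^-5 K/W
ΣR = 1.510×10^-6 + 5.056×10^-7 + 0.01047 + 0.01521 + 5.718×10^-5 = 0.02574 K/W
Q = ΔT/ΣR = (-160 °C − 23.2 °C)/0.02574 = -7117 W
From the inner boundary to the cellular glass/polyurethane foam interface, ΣR_partial = 0.01047 K/W.
T_interface = T_in − Q·ΣR_partial = -160 °C − (-7117)(0.01047) = -85.5 °C

T = -85.5 °C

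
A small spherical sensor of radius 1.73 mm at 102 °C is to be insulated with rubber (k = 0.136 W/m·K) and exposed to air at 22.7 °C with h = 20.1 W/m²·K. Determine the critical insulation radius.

r_cr = 1.35 cm

For a sphere, r_cr = 2k_ins/h = 2·0.136/20.1 = 0.0135 m = 1.35 cm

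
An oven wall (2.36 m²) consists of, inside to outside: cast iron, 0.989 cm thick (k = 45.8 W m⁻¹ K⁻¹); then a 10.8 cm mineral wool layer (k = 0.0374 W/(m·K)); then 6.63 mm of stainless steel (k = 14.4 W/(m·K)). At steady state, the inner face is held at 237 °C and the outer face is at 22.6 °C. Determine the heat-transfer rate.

Q = 175 W

Resistance network (inner→outer):
  R_cast iron = L/(kA) = 0.00989/(45.8·2.36) = 9.150×10^-5 K/W
  R_mineral wool = L/(kA) = 0.108/(0.0374·2.36) = 1.224 K/W
  R_stainless steel = L/(kA) = 0.00663/(14.4·2.36) = 1.951×10^-4 K/W
ΣR = 9.150×10^-5 + 1.224 + 1.951×10^-4 = 1.224 K/W
Q = ΔT/ΣR = (237 °C − 22.6 °C)/1.224 = 175 W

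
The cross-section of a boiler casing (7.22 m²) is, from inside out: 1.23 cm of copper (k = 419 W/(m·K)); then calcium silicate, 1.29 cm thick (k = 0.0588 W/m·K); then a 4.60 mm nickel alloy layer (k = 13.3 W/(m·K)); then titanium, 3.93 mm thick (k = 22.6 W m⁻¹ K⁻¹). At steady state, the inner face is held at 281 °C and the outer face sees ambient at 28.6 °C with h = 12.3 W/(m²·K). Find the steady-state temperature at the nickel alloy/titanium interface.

T = 96.9 °C

Series thermal resistances, inner to outer:
  R_copper = L/(kA) = 0.0123/(419·7.22) = 4.066×10^-6 K/W
  R_calcium silicate = L/(kA) = 0.0129/(0.0588·7.22) = 0.03039 K/W
  R_nickel alloy = L/(kA) = 0.00460/(13.3·7.22) = 4.790×10^-5 K/W
  R_titanium = L/(kA) = 0.00393/(22.6·7.22) = 2.409×10^-5 K/W
  R_conv,out = 1/(hA) = 1/(12.3·7.22) = 0.01126 K/W
ΣR = 4.066×10^-6 + 0.03039 + 4.790×10^-5 + 2.409×10^-5 + 0.01126 = 0.04173 K/W
Q = ΔT/ΣR = (281 °C − 28.6 °C)/0.04173 = 6048 W
From the inner boundary to the nickel alloy/titanium interface, ΣR_partial = 0.03044 K/W.
T_interface = T_in − Q·ΣR_partial = 281 °C − (6048)(0.03044) = 96.9 °C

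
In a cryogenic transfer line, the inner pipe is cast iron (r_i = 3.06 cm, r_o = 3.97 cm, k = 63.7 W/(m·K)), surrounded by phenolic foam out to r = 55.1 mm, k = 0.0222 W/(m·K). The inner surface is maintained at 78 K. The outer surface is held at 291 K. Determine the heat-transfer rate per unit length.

Resistance network (inner→outer):
  R'_cast iron = ln(0.0397/0.0306)/(2πk) = 0.2604/(2π·63.7) = 6.505×10^-4 m·K/W
  R'_phenolic foam = ln(0.0551/0.0397)/(2πk) = 0.3278/(2π·0.0222) = 2.350 m·K/W
ΣR = 6.505×10^-4 + 2.350 = 2.351 m·K/W
Q' = ΔT/ΣR = (78 K − 291 K)/2.351 = -90.6 W/m
(Negative Q' ⇒ heat flows inward; heat gain = 90.6 W/m.)

Q' = 90.6 W/m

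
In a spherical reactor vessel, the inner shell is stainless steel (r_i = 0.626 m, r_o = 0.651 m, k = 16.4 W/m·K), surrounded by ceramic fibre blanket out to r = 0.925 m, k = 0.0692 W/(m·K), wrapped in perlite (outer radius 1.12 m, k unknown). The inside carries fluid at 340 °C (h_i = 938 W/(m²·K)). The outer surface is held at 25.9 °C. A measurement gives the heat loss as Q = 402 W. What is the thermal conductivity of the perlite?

ΣR = ΔT/Q = |340 − 25.9|/402 = 0.7813 K/W
Known resistances:
  R_conv,in = 1/(4πr²h) = 1/(4π·0.626²·938) = 2.165×10^-4 K/W
  R_stainless steel = (1/0.626 − 1/0.651)/(4πk) = 0.06135/(4π·16.4) = 2.977×10^-4 K/W
  R_ceramic fibre blanket = (1/0.651 − 1/0.925)/(4πk) = 0.4550/(4π·0.0692) = 0.5233 K/W
R_perlite = ΣR − ΣR_known = 0.7813 − 0.5238 = 0.2575 K/W
(1/r₁−1/r₂)/(4πk) = 0.2575 ⇒ k = 0.1882/(4π·0.2575) = 0.0582 W/m·K

k = 0.0582 W/m·K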